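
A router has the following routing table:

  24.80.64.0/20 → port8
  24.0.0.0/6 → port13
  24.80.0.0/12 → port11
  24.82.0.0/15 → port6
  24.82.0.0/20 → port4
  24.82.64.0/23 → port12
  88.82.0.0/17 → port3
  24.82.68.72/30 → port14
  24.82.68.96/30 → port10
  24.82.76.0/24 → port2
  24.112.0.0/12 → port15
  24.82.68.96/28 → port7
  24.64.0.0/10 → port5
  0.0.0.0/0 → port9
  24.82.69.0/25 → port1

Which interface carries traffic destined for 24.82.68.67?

port6

Routes whose prefix contains 24.82.68.67:
  0.0.0.0/0 (default, matches everything) -> port9
  24.0.0.0/6 (24.0.0.0 - 27.255.255.255) -> port13
  24.64.0.0/10 (24.64.0.0 - 24.127.255.255) -> port5
  24.80.0.0/12 (24.80.0.0 - 24.95.255.255) -> port11
  24.82.0.0/15 (24.82.0.0 - 24.83.255.255) -> port6
More-specific entries that do NOT match:
  24.82.68.72/30 (24.82.68.72 - 24.82.68.75) does not contain 24.82.68.67
  24.82.68.96/30 (24.82.68.96 - 24.82.68.99) does not contain 24.82.68.67
  24.82.68.96/28 (24.82.68.96 - 24.82.68.111) does not contain 24.82.68.67
  24.82.69.0/25 (24.82.69.0 - 24.82.69.127) does not contain 24.82.68.67
  24.82.76.0/24 (24.82.76.0 - 24.82.76.255) does not contain 24.82.68.67
  24.82.64.0/23 (24.82.64.0 - 24.82.65.255) does not contain 24.82.68.67
  24.80.64.0/20 (24.80.64.0 - 24.80.79.255) does not contain 24.82.68.67
  24.82.0.0/20 (24.82.0.0 - 24.82.15.255) does not contain 24.82.68.67
  88.82.0.0/17 (88.82.0.0 - 88.82.127.255) does not contain 24.82.68.67
Longest matching prefix is /15 -> interface port6.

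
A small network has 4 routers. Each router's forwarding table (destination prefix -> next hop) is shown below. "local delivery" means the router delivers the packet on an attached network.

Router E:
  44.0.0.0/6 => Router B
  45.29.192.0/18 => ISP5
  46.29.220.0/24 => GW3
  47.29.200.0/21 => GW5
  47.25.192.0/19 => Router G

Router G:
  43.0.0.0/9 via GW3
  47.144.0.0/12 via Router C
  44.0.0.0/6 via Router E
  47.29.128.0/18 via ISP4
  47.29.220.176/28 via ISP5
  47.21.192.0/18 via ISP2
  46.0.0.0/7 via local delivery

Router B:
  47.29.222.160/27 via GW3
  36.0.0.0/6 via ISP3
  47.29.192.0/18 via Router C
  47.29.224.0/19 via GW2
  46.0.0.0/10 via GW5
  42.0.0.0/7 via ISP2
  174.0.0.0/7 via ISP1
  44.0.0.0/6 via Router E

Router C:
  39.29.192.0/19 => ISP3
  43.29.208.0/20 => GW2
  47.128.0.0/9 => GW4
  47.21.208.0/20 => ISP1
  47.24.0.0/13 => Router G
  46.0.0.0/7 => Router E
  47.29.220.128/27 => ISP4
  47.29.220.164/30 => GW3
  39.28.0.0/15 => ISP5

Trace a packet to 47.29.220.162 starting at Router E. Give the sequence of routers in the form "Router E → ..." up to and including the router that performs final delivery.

Router E → Router B → Router C → Router G

At Router E: longest match for 47.29.220.162 is 44.0.0.0/6 -> Router B
At Router B: longest match for 47.29.220.162 is 47.29.192.0/18 -> Router C
At Router C: longest match for 47.29.220.162 is 47.24.0.0/13 -> Router G
At Router G: longest match for 47.29.220.162 is 46.0.0.0/7 -> local delivery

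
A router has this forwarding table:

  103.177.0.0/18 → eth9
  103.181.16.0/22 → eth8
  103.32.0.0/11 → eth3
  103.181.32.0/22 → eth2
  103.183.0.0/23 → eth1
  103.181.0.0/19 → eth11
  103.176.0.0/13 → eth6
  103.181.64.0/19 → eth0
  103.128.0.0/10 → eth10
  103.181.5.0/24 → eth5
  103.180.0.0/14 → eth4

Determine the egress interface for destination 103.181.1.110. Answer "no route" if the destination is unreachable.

eth11

Routes whose prefix contains 103.181.1.110:
  103.128.0.0/10 (103.128.0.0 - 103.191.255.255) -> eth10
  103.176.0.0/13 (103.176.0.0 - 103.183.255.255) -> eth6
  103.180.0.0/14 (103.180.0.0 - 103.183.255.255) -> eth4
  103.181.0.0/19 (103.181.0.0 - 103.181.31.255) -> eth11
More-specific entries that do NOT match:
  103.181.5.0/24 (103.181.5.0 - 103.181.5.255) does not contain 103.181.1.110
  103.183.0.0/23 (103.183.0.0 - 103.183.1.255) does not contain 103.181.1.110
  103.181.16.0/22 (103.181.16.0 - 103.181.19.255) does not contain 103.181.1.110
  103.181.32.0/22 (103.181.32.0 - 103.181.35.255) does not contain 103.181.1.110
Longest matching prefix is /19 -> interface eth11.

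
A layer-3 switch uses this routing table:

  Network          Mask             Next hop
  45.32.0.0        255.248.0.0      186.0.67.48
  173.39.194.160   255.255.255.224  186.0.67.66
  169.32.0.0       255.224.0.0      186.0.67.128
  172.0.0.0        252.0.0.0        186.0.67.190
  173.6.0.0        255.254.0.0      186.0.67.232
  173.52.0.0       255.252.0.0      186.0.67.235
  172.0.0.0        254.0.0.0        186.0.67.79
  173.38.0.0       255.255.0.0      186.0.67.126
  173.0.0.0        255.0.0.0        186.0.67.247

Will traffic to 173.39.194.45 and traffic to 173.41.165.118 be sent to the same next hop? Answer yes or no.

173.39.194.45: longest match 173.0.0.0/8 -> 186.0.67.247
173.41.165.118: longest match 173.0.0.0/8 -> 186.0.67.247

yes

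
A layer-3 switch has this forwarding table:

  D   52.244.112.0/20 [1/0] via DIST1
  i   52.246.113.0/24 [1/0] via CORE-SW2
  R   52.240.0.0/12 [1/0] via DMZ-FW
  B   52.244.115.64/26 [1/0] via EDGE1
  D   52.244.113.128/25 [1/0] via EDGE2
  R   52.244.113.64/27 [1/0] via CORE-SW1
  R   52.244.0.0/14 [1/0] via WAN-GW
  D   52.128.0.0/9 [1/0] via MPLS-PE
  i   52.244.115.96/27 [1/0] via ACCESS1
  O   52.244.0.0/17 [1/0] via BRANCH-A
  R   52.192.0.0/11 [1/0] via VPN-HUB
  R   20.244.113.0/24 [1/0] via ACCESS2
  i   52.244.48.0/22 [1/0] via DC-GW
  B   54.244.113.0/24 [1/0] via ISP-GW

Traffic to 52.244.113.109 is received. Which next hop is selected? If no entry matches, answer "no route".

DIST1

Routes whose prefix contains 52.244.113.109:
  52.128.0.0/9 (52.128.0.0 - 52.255.255.255) -> MPLS-PE
  52.240.0.0/12 (52.240.0.0 - 52.255.255.255) -> DMZ-FW
  52.244.0.0/14 (52.244.0.0 - 52.247.255.255) -> WAN-GW
  52.244.0.0/17 (52.244.0.0 - 52.244.127.255) -> BRANCH-A
  52.244.112.0/20 (52.244.112.0 - 52.244.127.255) -> DIST1
More-specific entries that do NOT match:
  52.244.113.64/27 (52.244.113.64 - 52.244.113.95) does not contain 52.244.113.109
  52.244.115.96/27 (52.244.115.96 - 52.244.115.127) does not contain 52.244.113.109
  52.244.115.64/26 (52.244.115.64 - 52.244.115.127) does not contain 52.244.113.109
  52.244.113.128/25 (52.244.113.128 - 52.244.113.255) does not contain 52.244.113.109
  52.246.113.0/24 (52.246.113.0 - 52.246.113.255) does not contain 52.244.113.109
  20.244.113.0/24 (20.244.113.0 - 20.244.113.255) does not contain 52.244.113.109
  54.244.113.0/24 (54.244.113.0 - 54.244.113.255) does not contain 52.244.113.109
  52.244.48.0/22 (52.244.48.0 - 52.244.51.255) does not contain 52.244.113.109
Longest matching prefix is /20 -> next hop DIST1.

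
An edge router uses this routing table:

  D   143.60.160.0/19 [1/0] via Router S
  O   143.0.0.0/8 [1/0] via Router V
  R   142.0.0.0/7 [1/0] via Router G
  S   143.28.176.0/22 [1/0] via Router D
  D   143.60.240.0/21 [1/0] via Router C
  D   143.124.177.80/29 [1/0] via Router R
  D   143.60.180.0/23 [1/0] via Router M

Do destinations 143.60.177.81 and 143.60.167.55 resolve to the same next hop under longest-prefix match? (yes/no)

yes

143.60.177.81: longest match 143.60.160.0/19 -> Router S
143.60.167.55: longest match 143.60.160.0/19 -> Router S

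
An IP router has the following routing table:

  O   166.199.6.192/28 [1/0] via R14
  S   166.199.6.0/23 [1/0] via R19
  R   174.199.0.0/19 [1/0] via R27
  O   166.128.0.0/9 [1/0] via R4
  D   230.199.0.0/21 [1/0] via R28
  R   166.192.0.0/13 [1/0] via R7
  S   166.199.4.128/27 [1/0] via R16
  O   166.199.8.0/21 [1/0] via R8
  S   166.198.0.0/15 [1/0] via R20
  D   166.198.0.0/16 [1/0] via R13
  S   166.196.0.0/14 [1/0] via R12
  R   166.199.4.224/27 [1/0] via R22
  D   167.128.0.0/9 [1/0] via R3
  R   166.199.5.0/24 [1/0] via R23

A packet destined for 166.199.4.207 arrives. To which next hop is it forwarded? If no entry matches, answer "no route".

Routes whose prefix contains 166.199.4.207:
  166.128.0.0/9 (166.128.0.0 - 166.255.255.255) -> R4
  166.192.0.0/13 (166.192.0.0 - 166.199.255.255) -> R7
  166.196.0.0/14 (166.196.0.0 - 166.199.255.255) -> R12
  166.198.0.0/15 (166.198.0.0 - 166.199.255.255) -> R20
More-specific entries that do NOT match:
  166.199.6.192/28 (166.199.6.192 - 166.199.6.207) does not contain 166.199.4.207
  166.199.4.128/27 (166.199.4.128 - 166.199.4.159) does not contain 166.199.4.207
  166.199.4.224/27 (166.199.4.224 - 166.199.4.255) does not contain 166.199.4.207
  166.199.5.0/24 (166.199.5.0 - 166.199.5.255) does not contain 166.199.4.207
  166.199.6.0/23 (166.199.6.0 - 166.199.7.255) does not contain 166.199.4.207
  230.199.0.0/21 (230.199.0.0 - 230.199.7.255) does not contain 166.199.4.207
  166.199.8.0/21 (166.199.8.0 - 166.199.15.255) does not contain 166.199.4.207
  174.199.0.0/19 (174.199.0.0 - 174.199.31.255) does not contain 166.199.4.207
  166.198.0.0/16 (166.198.0.0 - 166.198.255.255) does not contain 166.199.4.207
Longest matching prefix is /15 -> next hop R20.

R20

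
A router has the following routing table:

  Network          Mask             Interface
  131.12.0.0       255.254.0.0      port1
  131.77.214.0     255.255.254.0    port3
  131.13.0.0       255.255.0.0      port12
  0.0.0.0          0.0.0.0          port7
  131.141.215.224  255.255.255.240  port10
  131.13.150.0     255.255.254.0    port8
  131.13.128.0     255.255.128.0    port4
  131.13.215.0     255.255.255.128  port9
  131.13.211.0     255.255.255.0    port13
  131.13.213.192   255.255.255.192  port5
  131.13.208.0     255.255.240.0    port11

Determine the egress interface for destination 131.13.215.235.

Routes whose prefix contains 131.13.215.235:
  0.0.0.0/0 (default, matches everything) -> port7
  131.12.0.0/15 (131.12.0.0 - 131.13.255.255) -> port1
  131.13.0.0/16 (131.13.0.0 - 131.13.255.255) -> port12
  131.13.128.0/17 (131.13.128.0 - 131.13.255.255) -> port4
  131.13.208.0/20 (131.13.208.0 - 131.13.223.255) -> port11
More-specific entries that do NOT match:
  131.141.215.224/28 (131.141.215.224 - 131.141.215.239) does not contain 131.13.215.235
  131.13.213.192/26 (131.13.213.192 - 131.13.213.255) does not contain 131.13.215.235
  131.13.215.0/25 (131.13.215.0 - 131.13.215.127) does not contain 131.13.215.235
  131.13.211.0/24 (131.13.211.0 - 131.13.211.255) does not contain 131.13.215.235
  131.77.214.0/23 (131.77.214.0 - 131.77.215.255) does not contain 131.13.215.235
  131.13.150.0/23 (131.13.150.0 - 131.13.151.255) does not contain 131.13.215.235
Longest matching prefix is /20 -> interface port11.

port11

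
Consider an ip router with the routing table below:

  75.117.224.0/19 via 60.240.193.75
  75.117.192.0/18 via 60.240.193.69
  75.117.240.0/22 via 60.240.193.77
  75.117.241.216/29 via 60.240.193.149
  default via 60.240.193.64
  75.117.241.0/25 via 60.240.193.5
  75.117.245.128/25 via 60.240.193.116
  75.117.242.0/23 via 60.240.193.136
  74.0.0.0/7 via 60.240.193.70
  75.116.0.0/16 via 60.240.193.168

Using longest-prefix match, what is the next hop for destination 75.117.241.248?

60.240.193.77

Routes whose prefix contains 75.117.241.248:
  0.0.0.0/0 (default, matches everything) -> 60.240.193.64
  74.0.0.0/7 (74.0.0.0 - 75.255.255.255) -> 60.240.193.70
  75.117.192.0/18 (75.117.192.0 - 75.117.255.255) -> 60.240.193.69
  75.117.224.0/19 (75.117.224.0 - 75.117.255.255) -> 60.240.193.75
  75.117.240.0/22 (75.117.240.0 - 75.117.243.255) -> 60.240.193.77
More-specific entries that do NOT match:
  75.117.241.216/29 (75.117.241.216 - 75.117.241.223) does not contain 75.117.241.248
  75.117.241.0/25 (75.117.241.0 - 75.117.241.127) does not contain 75.117.241.248
  75.117.245.128/25 (75.117.245.128 - 75.117.245.255) does not contain 75.117.241.248
  75.117.242.0/23 (75.117.242.0 - 75.117.243.255) does not contain 75.117.241.248
Longest matching prefix is /22 -> next hop 60.240.193.77.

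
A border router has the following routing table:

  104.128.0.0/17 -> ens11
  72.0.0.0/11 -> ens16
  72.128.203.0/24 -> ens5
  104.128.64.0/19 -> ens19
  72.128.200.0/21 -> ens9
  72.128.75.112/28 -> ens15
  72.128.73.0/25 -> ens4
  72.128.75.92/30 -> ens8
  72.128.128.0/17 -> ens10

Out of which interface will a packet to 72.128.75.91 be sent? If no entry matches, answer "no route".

No entry's prefix contains 72.128.75.91; there is no default route.

no route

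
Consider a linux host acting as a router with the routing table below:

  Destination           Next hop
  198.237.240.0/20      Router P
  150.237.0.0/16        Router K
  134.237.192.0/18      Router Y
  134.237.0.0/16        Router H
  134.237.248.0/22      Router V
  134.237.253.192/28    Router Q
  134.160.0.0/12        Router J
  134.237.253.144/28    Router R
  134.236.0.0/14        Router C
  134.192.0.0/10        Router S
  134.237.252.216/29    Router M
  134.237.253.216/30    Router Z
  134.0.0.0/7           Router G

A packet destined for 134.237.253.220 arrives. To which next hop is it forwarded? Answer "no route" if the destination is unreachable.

Router Y

Routes whose prefix contains 134.237.253.220:
  134.0.0.0/7 (134.0.0.0 - 135.255.255.255) -> Router G
  134.192.0.0/10 (134.192.0.0 - 134.255.255.255) -> Router S
  134.236.0.0/14 (134.236.0.0 - 134.239.255.255) -> Router C
  134.237.0.0/16 (134.237.0.0 - 134.237.255.255) -> Router H
  134.237.192.0/18 (134.237.192.0 - 134.237.255.255) -> Router Y
More-specific entries that do NOT match:
  134.237.253.216/30 (134.237.253.216 - 134.237.253.219) does not contain 134.237.253.220
  134.237.252.216/29 (134.237.252.216 - 134.237.252.223) does not contain 134.237.253.220
  134.237.253.192/28 (134.237.253.192 - 134.237.253.207) does not contain 134.237.253.220
  134.237.253.144/28 (134.237.253.144 - 134.237.253.159) does not contain 134.237.253.220
  134.237.248.0/22 (134.237.248.0 - 134.237.251.255) does not contain 134.237.253.220
  198.237.240.0/20 (198.237.240.0 - 198.237.255.255) does not contain 134.237.253.220
Longest matching prefix is /18 -> next hop Router Y.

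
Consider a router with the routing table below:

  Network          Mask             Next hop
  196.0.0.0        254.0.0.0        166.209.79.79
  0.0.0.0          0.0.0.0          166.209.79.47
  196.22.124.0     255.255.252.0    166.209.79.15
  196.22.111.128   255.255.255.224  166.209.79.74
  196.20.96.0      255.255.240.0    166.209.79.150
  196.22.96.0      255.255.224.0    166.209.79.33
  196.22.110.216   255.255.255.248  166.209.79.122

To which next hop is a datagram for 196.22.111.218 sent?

Routes whose prefix contains 196.22.111.218:
  0.0.0.0/0 (default, matches everything) -> 166.209.79.47
  196.0.0.0/7 (196.0.0.0 - 197.255.255.255) -> 166.209.79.79
  196.22.96.0/19 (196.22.96.0 - 196.22.127.255) -> 166.209.79.33
More-specific entries that do NOT match:
  196.22.110.216/29 (196.22.110.216 - 196.22.110.223) does not contain 196.22.111.218
  196.22.111.128/27 (196.22.111.128 - 196.22.111.159) does not contain 196.22.111.218
  196.22.124.0/22 (196.22.124.0 - 196.22.127.255) does not contain 196.22.111.218
  196.20.96.0/20 (196.20.96.0 - 196.20.111.255) does not contain 196.22.111.218
Longest matching prefix is /19 -> next hop 166.209.79.33.

166.209.79.33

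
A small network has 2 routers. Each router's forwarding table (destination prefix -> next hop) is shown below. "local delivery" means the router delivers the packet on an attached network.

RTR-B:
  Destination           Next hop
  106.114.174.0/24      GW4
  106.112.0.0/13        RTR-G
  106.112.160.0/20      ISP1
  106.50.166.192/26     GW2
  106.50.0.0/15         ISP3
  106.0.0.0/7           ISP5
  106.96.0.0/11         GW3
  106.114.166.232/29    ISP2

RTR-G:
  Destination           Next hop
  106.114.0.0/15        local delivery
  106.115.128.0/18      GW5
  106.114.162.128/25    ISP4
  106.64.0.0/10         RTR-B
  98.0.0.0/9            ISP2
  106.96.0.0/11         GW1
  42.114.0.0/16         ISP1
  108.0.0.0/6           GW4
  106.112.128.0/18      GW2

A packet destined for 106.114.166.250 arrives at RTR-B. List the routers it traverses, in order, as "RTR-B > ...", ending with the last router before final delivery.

RTR-B > RTR-G

At RTR-B: longest match for 106.114.166.250 is 106.112.0.0/13 -> RTR-G
At RTR-G: longest match for 106.114.166.250 is 106.114.0.0/15 -> local delivery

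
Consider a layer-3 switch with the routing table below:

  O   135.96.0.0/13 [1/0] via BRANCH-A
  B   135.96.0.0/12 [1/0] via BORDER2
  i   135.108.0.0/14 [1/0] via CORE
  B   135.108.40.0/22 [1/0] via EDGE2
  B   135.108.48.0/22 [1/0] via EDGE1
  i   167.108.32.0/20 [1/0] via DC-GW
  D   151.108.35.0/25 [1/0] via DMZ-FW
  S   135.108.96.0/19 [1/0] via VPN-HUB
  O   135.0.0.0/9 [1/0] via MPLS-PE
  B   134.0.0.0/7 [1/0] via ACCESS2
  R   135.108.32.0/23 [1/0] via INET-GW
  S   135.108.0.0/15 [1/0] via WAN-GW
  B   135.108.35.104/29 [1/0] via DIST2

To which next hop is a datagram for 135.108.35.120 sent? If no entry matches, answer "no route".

WAN-GW

Routes whose prefix contains 135.108.35.120:
  134.0.0.0/7 (134.0.0.0 - 135.255.255.255) -> ACCESS2
  135.0.0.0/9 (135.0.0.0 - 135.127.255.255) -> MPLS-PE
  135.96.0.0/12 (135.96.0.0 - 135.111.255.255) -> BORDER2
  135.108.0.0/14 (135.108.0.0 - 135.111.255.255) -> CORE
  135.108.0.0/15 (135.108.0.0 - 135.109.255.255) -> WAN-GW
More-specific entries that do NOT match:
  135.108.35.104/29 (135.108.35.104 - 135.108.35.111) does not contain 135.108.35.120
  151.108.35.0/25 (151.108.35.0 - 151.108.35.127) does not contain 135.108.35.120
  135.108.32.0/23 (135.108.32.0 - 135.108.33.255) does not contain 135.108.35.120
  135.108.40.0/22 (135.108.40.0 - 135.108.43.255) does not contain 135.108.35.120
  135.108.48.0/22 (135.108.48.0 - 135.108.51.255) does not contain 135.108.35.120
  167.108.32.0/20 (167.108.32.0 - 167.108.47.255) does not contain 135.108.35.120
  135.108.96.0/19 (135.108.96.0 - 135.108.127.255) does not contain 135.108.35.120
Longest matching prefix is /15 -> next hop WAN-GW.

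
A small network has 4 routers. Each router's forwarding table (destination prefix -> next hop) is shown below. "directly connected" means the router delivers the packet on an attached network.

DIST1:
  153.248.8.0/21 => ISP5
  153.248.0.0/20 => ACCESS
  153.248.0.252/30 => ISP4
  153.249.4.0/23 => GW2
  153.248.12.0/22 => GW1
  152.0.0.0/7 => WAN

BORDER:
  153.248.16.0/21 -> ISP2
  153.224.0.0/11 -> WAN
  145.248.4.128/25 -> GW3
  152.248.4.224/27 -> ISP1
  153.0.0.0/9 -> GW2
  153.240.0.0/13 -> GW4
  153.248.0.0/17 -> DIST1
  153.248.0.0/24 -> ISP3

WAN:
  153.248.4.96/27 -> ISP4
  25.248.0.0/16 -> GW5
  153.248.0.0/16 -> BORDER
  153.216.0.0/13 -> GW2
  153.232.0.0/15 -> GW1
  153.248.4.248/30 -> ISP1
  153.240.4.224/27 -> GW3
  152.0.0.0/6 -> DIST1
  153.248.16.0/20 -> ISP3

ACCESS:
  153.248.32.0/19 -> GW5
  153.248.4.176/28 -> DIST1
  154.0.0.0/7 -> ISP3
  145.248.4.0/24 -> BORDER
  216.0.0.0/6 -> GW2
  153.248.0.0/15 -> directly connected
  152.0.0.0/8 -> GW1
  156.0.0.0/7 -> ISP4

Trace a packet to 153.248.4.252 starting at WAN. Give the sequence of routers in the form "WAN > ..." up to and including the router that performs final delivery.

WAN > BORDER > DIST1 > ACCESS

At WAN: longest match for 153.248.4.252 is 153.248.0.0/16 -> BORDER
At BORDER: longest match for 153.248.4.252 is 153.248.0.0/17 -> DIST1
At DIST1: longest match for 153.248.4.252 is 153.248.0.0/20 -> ACCESS
At ACCESS: longest match for 153.248.4.252 is 153.248.0.0/15 -> directly connected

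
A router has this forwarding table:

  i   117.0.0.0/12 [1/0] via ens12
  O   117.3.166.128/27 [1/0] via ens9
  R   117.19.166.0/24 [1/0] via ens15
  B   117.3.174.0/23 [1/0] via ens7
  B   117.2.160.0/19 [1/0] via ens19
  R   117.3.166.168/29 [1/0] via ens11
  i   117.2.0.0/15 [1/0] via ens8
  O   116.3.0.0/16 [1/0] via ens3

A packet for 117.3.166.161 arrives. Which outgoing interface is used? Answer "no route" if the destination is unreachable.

Routes whose prefix contains 117.3.166.161:
  117.0.0.0/12 (117.0.0.0 - 117.15.255.255) -> ens12
  117.2.0.0/15 (117.2.0.0 - 117.3.255.255) -> ens8
More-specific entries that do NOT match:
  117.3.166.168/29 (117.3.166.168 - 117.3.166.175) does not contain 117.3.166.161
  117.3.166.128/27 (117.3.166.128 - 117.3.166.159) does not contain 117.3.166.161
  117.19.166.0/24 (117.19.166.0 - 117.19.166.255) does not contain 117.3.166.161
  117.3.174.0/23 (117.3.174.0 - 117.3.175.255) does not contain 117.3.166.161
  117.2.160.0/19 (117.2.160.0 - 117.2.191.255) does not contain 117.3.166.161
  116.3.0.0/16 (116.3.0.0 - 116.3.255.255) does not contain 117.3.166.161
Longest matching prefix is /15 -> interface ens8.

ens8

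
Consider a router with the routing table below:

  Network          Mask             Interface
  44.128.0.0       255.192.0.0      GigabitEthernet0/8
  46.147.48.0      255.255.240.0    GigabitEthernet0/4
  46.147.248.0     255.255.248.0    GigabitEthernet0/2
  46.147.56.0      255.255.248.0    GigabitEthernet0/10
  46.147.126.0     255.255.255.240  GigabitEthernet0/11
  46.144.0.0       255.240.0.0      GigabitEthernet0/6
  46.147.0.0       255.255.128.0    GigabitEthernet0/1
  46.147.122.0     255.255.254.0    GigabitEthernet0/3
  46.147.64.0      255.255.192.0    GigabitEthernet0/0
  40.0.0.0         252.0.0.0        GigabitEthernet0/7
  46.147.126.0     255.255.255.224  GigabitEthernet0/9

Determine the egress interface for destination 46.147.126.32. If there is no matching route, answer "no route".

GigabitEthernet0/0

Routes whose prefix contains 46.147.126.32:
  46.144.0.0/12 (46.144.0.0 - 46.159.255.255) -> GigabitEthernet0/6
  46.147.0.0/17 (46.147.0.0 - 46.147.127.255) -> GigabitEthernet0/1
  46.147.64.0/18 (46.147.64.0 - 46.147.127.255) -> GigabitEthernet0/0
More-specific entries that do NOT match:
  46.147.126.0/28 (46.147.126.0 - 46.147.126.15) does not contain 46.147.126.32
  46.147.126.0/27 (46.147.126.0 - 46.147.126.31) does not contain 46.147.126.32
  46.147.122.0/23 (46.147.122.0 - 46.147.123.255) does not contain 46.147.126.32
  46.147.248.0/21 (46.147.248.0 - 46.147.255.255) does not contain 46.147.126.32
  46.147.56.0/21 (46.147.56.0 - 46.147.63.255) does not contain 46.147.126.32
  46.147.48.0/20 (46.147.48.0 - 46.147.63.255) does not contain 46.147.126.32
Longest matching prefix is /18 -> interface GigabitEthernet0/0.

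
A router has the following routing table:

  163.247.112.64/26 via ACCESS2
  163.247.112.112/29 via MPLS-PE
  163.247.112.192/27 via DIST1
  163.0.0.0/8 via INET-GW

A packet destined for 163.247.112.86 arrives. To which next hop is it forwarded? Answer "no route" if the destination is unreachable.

ACCESS2

Routes whose prefix contains 163.247.112.86:
  163.0.0.0/8 (163.0.0.0 - 163.255.255.255) -> INET-GW
  163.247.112.64/26 (163.247.112.64 - 163.247.112.127) -> ACCESS2
More-specific entries that do NOT match:
  163.247.112.112/29 (163.247.112.112 - 163.247.112.119) does not contain 163.247.112.86
  163.247.112.192/27 (163.247.112.192 - 163.247.112.223) does not contain 163.247.112.86
Longest matching prefix is /26 -> next hop ACCESS2.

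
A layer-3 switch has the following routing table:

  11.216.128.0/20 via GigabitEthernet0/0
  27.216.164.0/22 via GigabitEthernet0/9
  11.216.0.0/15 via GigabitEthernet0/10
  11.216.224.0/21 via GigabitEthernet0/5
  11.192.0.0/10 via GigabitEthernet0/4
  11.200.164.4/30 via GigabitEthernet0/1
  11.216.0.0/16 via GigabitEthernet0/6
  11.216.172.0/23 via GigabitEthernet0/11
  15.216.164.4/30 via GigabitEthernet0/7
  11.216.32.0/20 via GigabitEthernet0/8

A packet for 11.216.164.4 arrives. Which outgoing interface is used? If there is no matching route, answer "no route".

GigabitEthernet0/6

Routes whose prefix contains 11.216.164.4:
  11.192.0.0/10 (11.192.0.0 - 11.255.255.255) -> GigabitEthernet0/4
  11.216.0.0/15 (11.216.0.0 - 11.217.255.255) -> GigabitEthernet0/10
  11.216.0.0/16 (11.216.0.0 - 11.216.255.255) -> GigabitEthernet0/6
More-specific entries that do NOT match:
  11.200.164.4/30 (11.200.164.4 - 11.200.164.7) does not contain 11.216.164.4
  15.216.164.4/30 (15.216.164.4 - 15.216.164.7) does not contain 11.216.164.4
  11.216.172.0/23 (11.216.172.0 - 11.216.173.255) does not contain 11.216.164.4
  27.216.164.0/22 (27.216.164.0 - 27.216.167.255) does not contain 11.216.164.4
  11.216.224.0/21 (11.216.224.0 - 11.216.231.255) does not contain 11.216.164.4
  11.216.128.0/20 (11.216.128.0 - 11.216.143.255) does not contain 11.216.164.4
  11.216.32.0/20 (11.216.32.0 - 11.216.47.255) does not contain 11.216.164.4
Longest matching prefix is /16 -> interface GigabitEthernet0/6.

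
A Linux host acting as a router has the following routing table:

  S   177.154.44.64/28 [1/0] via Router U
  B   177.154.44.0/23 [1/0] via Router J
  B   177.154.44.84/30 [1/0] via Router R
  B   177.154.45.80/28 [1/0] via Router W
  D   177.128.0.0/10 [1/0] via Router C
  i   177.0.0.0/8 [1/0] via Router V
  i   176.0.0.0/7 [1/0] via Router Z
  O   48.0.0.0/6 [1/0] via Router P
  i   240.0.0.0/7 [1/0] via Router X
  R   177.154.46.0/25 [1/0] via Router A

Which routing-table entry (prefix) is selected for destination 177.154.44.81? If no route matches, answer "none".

177.154.44.0/23

Entries matching 177.154.44.81:
  176.0.0.0/7 (176.0.0.0 - 177.255.255.255)
  177.0.0.0/8 (177.0.0.0 - 177.255.255.255)
  177.128.0.0/10 (177.128.0.0 - 177.191.255.255)
  177.154.44.0/23 (177.154.44.0 - 177.154.45.255)
Most specific is 177.154.44.0/23.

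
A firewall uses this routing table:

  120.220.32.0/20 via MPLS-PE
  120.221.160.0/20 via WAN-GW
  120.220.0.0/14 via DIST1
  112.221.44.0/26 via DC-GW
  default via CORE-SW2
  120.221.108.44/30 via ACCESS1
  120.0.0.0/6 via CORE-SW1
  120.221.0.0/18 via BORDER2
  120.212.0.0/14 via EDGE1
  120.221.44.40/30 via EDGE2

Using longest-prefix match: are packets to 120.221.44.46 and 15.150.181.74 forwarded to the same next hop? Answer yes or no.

120.221.44.46: longest match 120.221.0.0/18 -> BORDER2
15.150.181.74: longest match 0.0.0.0/0 -> CORE-SW2

no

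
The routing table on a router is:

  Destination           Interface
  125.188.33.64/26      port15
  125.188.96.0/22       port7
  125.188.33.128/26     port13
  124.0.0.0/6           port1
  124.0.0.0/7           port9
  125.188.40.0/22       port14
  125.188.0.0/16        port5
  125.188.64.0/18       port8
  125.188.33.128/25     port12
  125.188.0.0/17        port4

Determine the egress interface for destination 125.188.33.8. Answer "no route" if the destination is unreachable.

port4

Routes whose prefix contains 125.188.33.8:
  124.0.0.0/6 (124.0.0.0 - 127.255.255.255) -> port1
  124.0.0.0/7 (124.0.0.0 - 125.255.255.255) -> port9
  125.188.0.0/16 (125.188.0.0 - 125.188.255.255) -> port5
  125.188.0.0/17 (125.188.0.0 - 125.188.127.255) -> port4
More-specific entries that do NOT match:
  125.188.33.64/26 (125.188.33.64 - 125.188.33.127) does not contain 125.188.33.8
  125.188.33.128/26 (125.188.33.128 - 125.188.33.191) does not contain 125.188.33.8
  125.188.33.128/25 (125.188.33.128 - 125.188.33.255) does not contain 125.188.33.8
  125.188.96.0/22 (125.188.96.0 - 125.188.99.255) does not contain 125.188.33.8
  125.188.40.0/22 (125.188.40.0 - 125.188.43.255) does not contain 125.188.33.8
  125.188.64.0/18 (125.188.64.0 - 125.188.127.255) does not contain 125.188.33.8
Longest matching prefix is /17 -> interface port4.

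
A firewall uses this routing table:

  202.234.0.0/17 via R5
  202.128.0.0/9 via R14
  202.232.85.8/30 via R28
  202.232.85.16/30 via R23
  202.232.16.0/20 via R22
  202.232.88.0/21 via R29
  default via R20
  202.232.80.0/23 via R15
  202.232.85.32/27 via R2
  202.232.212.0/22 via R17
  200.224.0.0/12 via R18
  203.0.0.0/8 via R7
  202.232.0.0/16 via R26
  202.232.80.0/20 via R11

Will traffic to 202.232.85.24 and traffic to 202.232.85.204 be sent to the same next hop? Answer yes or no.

202.232.85.24: longest match 202.232.80.0/20 -> R11
202.232.85.204: longest match 202.232.80.0/20 -> R11

yes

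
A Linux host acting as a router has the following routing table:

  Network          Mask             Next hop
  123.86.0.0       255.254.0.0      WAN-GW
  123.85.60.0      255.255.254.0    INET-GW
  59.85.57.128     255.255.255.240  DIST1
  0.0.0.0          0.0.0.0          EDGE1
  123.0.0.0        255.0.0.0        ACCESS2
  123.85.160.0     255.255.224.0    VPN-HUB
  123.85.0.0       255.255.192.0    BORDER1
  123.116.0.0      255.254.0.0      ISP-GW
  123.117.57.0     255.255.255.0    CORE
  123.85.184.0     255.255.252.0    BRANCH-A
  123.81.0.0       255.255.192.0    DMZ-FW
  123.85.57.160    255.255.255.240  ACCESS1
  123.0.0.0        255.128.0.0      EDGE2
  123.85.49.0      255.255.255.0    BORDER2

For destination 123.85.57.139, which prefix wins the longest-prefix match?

Entries matching 123.85.57.139:
  0.0.0.0/0 (default, matches everything)
  123.0.0.0/8 (123.0.0.0 - 123.255.255.255)
  123.0.0.0/9 (123.0.0.0 - 123.127.255.255)
  123.85.0.0/18 (123.85.0.0 - 123.85.63.255)
Most specific is 123.85.0.0/18.

123.85.0.0/18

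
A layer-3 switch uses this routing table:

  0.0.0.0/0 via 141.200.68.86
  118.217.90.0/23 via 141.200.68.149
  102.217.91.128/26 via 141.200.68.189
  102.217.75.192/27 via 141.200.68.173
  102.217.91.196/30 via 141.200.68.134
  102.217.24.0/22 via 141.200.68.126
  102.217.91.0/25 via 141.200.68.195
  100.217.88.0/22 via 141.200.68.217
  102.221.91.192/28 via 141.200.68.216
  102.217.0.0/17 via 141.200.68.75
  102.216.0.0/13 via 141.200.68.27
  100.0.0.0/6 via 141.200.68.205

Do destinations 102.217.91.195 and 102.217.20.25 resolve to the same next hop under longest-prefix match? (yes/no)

yes

102.217.91.195: longest match 102.217.0.0/17 -> 141.200.68.75
102.217.20.25: longest match 102.217.0.0/17 -> 141.200.68.75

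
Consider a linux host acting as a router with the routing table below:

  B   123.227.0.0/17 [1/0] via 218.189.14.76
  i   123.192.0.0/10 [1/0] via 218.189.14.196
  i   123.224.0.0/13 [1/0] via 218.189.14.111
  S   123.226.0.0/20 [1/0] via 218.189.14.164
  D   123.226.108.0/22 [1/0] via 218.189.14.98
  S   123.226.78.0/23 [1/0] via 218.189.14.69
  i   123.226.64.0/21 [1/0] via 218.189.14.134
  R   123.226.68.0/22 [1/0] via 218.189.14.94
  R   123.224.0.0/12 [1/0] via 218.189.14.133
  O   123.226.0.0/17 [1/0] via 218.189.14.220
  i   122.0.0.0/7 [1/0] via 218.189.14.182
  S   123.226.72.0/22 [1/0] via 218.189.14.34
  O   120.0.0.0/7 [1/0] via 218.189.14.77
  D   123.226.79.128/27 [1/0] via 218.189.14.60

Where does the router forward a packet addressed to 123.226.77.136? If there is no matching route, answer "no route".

218.189.14.220

Routes whose prefix contains 123.226.77.136:
  122.0.0.0/7 (122.0.0.0 - 123.255.255.255) -> 218.189.14.182
  123.192.0.0/10 (123.192.0.0 - 123.255.255.255) -> 218.189.14.196
  123.224.0.0/12 (123.224.0.0 - 123.239.255.255) -> 218.189.14.133
  123.224.0.0/13 (123.224.0.0 - 123.231.255.255) -> 218.189.14.111
  123.226.0.0/17 (123.226.0.0 - 123.226.127.255) -> 218.189.14.220
More-specific entries that do NOT match:
  123.226.79.128/27 (123.226.79.128 - 123.226.79.159) does not contain 123.226.77.136
  123.226.78.0/23 (123.226.78.0 - 123.226.79.255) does not contain 123.226.77.136
  123.226.108.0/22 (123.226.108.0 - 123.226.111.255) does not contain 123.226.77.136
  123.226.68.0/22 (123.226.68.0 - 123.226.71.255) does not contain 123.226.77.136
  123.226.72.0/22 (123.226.72.0 - 123.226.75.255) does not contain 123.226.77.136
  123.226.64.0/21 (123.226.64.0 - 123.226.71.255) does not contain 123.226.77.136
  123.226.0.0/20 (123.226.0.0 - 123.226.15.255) does not contain 123.226.77.136
Longest matching prefix is /17 -> next hop 218.189.14.220.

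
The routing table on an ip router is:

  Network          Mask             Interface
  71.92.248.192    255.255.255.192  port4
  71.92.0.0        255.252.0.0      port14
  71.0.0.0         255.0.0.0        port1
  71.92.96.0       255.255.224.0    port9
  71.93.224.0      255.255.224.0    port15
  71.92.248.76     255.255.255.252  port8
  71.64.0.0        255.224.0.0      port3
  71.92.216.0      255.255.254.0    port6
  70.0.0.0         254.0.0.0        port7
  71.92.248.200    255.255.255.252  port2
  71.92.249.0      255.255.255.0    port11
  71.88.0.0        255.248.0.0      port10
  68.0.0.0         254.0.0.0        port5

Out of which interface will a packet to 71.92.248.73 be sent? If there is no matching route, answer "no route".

port14

Routes whose prefix contains 71.92.248.73:
  70.0.0.0/7 (70.0.0.0 - 71.255.255.255) -> port7
  71.0.0.0/8 (71.0.0.0 - 71.255.255.255) -> port1
  71.64.0.0/11 (71.64.0.0 - 71.95.255.255) -> port3
  71.88.0.0/13 (71.88.0.0 - 71.95.255.255) -> port10
  71.92.0.0/14 (71.92.0.0 - 71.95.255.255) -> port14
More-specific entries that do NOT match:
  71.92.248.76/30 (71.92.248.76 - 71.92.248.79) does not contain 71.92.248.73
  71.92.248.200/30 (71.92.248.200 - 71.92.248.203) does not contain 71.92.248.73
  71.92.248.192/26 (71.92.248.192 - 71.92.248.255) does not contain 71.92.248.73
  71.92.249.0/24 (71.92.249.0 - 71.92.249.255) does not contain 71.92.248.73
  71.92.216.0/23 (71.92.216.0 - 71.92.217.255) does not contain 71.92.248.73
  71.92.96.0/19 (71.92.96.0 - 71.92.127.255) does not contain 71.92.248.73
  71.93.224.0/19 (71.93.224.0 - 71.93.255.255) does not contain 71.92.248.73
Longest matching prefix is /14 -> interface port14.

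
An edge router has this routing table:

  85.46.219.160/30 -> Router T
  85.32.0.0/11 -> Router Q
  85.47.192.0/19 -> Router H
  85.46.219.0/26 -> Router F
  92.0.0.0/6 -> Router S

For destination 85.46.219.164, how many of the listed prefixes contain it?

Prefixes containing 85.46.219.164:
  85.32.0.0/11 (85.32.0.0 - 85.63.255.255)
Total matching entries: 1.

1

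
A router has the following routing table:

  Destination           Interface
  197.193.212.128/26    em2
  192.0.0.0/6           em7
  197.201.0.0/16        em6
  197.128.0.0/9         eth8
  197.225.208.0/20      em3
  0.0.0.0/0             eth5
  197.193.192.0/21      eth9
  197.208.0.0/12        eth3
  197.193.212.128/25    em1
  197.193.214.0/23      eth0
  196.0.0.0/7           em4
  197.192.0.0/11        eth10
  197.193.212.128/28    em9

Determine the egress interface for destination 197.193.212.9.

eth10

Routes whose prefix contains 197.193.212.9:
  0.0.0.0/0 (default, matches everything) -> eth5
  196.0.0.0/7 (196.0.0.0 - 197.255.255.255) -> em4
  197.128.0.0/9 (197.128.0.0 - 197.255.255.255) -> eth8
  197.192.0.0/11 (197.192.0.0 - 197.223.255.255) -> eth10
More-specific entries that do NOT match:
  197.193.212.128/28 (197.193.212.128 - 197.193.212.143) does not contain 197.193.212.9
  197.193.212.128/26 (197.193.212.128 - 197.193.212.191) does not contain 197.193.212.9
  197.193.212.128/25 (197.193.212.128 - 197.193.212.255) does not contain 197.193.212.9
  197.193.214.0/23 (197.193.214.0 - 197.193.215.255) does not contain 197.193.212.9
  197.193.192.0/21 (197.193.192.0 - 197.193.199.255) does not contain 197.193.212.9
  197.225.208.0/20 (197.225.208.0 - 197.225.223.255) does not contain 197.193.212.9
  197.201.0.0/16 (197.201.0.0 - 197.201.255.255) does not contain 197.193.212.9
  197.208.0.0/12 (197.208.0.0 - 197.223.255.255) does not contain 197.193.212.9
Longest matching prefix is /11 -> interface eth10.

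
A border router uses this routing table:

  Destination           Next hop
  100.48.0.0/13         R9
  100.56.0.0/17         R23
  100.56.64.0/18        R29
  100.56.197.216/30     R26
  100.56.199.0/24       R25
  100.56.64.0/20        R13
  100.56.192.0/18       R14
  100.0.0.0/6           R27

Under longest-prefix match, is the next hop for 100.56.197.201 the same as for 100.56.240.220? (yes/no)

yes

100.56.197.201: longest match 100.56.192.0/18 -> R14
100.56.240.220: longest match 100.56.192.0/18 -> R14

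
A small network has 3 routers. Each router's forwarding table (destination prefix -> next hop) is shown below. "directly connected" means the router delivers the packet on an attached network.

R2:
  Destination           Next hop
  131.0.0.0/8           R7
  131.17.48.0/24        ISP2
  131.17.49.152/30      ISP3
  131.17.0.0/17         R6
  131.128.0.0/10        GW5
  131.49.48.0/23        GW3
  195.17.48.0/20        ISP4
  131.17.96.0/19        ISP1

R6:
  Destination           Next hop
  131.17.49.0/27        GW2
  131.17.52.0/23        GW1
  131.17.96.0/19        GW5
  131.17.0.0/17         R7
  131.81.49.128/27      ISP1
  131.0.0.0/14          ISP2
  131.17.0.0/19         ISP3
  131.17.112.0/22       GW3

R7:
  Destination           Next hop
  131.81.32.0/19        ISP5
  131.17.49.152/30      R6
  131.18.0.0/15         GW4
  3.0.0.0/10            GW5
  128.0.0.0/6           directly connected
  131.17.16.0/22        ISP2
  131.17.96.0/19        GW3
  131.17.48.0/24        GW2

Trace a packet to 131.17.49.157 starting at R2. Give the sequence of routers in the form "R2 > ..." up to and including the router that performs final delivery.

R2 > R6 > R7

At R2: longest match for 131.17.49.157 is 131.17.0.0/17 -> R6
At R6: longest match for 131.17.49.157 is 131.17.0.0/17 -> R7
At R7: longest match for 131.17.49.157 is 128.0.0.0/6 -> directly connected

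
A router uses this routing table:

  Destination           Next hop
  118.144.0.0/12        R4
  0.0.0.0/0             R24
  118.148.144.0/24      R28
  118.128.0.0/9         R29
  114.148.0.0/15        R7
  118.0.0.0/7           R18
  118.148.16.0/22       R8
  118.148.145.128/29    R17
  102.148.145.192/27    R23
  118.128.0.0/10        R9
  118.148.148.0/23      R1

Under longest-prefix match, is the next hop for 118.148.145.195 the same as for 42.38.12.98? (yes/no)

118.148.145.195: longest match 118.144.0.0/12 -> R4
42.38.12.98: longest match 0.0.0.0/0 -> R24

no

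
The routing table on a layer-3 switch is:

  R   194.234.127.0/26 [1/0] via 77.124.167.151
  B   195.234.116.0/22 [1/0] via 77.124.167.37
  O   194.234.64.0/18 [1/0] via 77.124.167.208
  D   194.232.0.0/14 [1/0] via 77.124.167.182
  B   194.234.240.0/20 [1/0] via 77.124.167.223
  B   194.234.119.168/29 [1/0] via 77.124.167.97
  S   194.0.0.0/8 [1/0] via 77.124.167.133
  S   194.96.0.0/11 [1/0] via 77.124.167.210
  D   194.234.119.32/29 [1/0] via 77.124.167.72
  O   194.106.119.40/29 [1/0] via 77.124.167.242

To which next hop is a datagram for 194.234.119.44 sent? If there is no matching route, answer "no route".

77.124.167.208

Routes whose prefix contains 194.234.119.44:
  194.0.0.0/8 (194.0.0.0 - 194.255.255.255) -> 77.124.167.133
  194.232.0.0/14 (194.232.0.0 - 194.235.255.255) -> 77.124.167.182
  194.234.64.0/18 (194.234.64.0 - 194.234.127.255) -> 77.124.167.208
More-specific entries that do NOT match:
  194.234.119.168/29 (194.234.119.168 - 194.234.119.175) does not contain 194.234.119.44
  194.234.119.32/29 (194.234.119.32 - 194.234.119.39) does not contain 194.234.119.44
  194.106.119.40/29 (194.106.119.40 - 194.106.119.47) does not contain 194.234.119.44
  194.234.127.0/26 (194.234.127.0 - 194.234.127.63) does not contain 194.234.119.44
  195.234.116.0/22 (195.234.116.0 - 195.234.119.255) does not contain 194.234.119.44
  194.234.240.0/20 (194.234.240.0 - 194.234.255.255) does not contain 194.234.119.44
Longest matching prefix is /18 -> next hop 77.124.167.208.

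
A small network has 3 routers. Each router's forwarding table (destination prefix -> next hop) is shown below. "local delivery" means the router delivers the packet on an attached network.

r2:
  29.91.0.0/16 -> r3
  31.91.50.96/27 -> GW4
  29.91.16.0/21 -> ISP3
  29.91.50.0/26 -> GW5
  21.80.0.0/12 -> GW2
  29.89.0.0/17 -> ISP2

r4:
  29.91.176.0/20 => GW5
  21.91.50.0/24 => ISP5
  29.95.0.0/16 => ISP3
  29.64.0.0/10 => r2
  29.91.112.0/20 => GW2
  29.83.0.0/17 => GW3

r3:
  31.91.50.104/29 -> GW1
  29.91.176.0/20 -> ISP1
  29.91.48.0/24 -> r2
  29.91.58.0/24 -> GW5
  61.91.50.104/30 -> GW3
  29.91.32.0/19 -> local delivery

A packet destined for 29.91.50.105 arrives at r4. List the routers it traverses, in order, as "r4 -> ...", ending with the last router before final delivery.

At r4: longest match for 29.91.50.105 is 29.64.0.0/10 -> r2
At r2: longest match for 29.91.50.105 is 29.91.0.0/16 -> r3
At r3: longest match for 29.91.50.105 is 29.91.32.0/19 -> local delivery

r4 -> r2 -> r3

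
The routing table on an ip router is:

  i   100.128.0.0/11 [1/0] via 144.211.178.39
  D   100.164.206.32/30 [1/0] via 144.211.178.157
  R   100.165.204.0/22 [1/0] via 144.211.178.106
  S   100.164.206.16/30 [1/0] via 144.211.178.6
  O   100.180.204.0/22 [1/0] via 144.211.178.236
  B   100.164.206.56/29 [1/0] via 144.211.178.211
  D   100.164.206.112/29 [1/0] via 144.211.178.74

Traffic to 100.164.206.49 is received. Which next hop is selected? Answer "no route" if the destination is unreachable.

No entry's prefix contains 100.164.206.49; there is no default route.

no route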